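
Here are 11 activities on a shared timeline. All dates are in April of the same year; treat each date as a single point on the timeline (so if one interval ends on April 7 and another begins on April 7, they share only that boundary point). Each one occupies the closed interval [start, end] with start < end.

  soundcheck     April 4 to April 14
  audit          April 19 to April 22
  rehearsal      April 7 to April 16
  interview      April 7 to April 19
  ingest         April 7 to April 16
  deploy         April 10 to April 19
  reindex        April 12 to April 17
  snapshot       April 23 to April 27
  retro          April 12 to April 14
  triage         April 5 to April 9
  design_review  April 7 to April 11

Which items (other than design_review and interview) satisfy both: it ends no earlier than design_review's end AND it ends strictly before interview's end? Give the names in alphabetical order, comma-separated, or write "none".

ingest, rehearsal, reindex, retro, soundcheck

Conditions: its end is no earlier than design_review's end (X.end >= April 11) AND its end is strictly before interview's end (X.end < April 19).
audit: end April 22 >= April 11? ✓; end April 22 < April 19? ✗ → no.
deploy: end April 19 >= April 11? ✓; end April 19 < April 19? ✗ → no.
ingest: end April 16 >= April 11? ✓; end April 16 < April 19? ✓ → yes.
rehearsal: end April 16 >= April 11? ✓; end April 16 < April 19? ✓ → yes.
reindex: end April 17 >= April 11? ✓; end April 17 < April 19? ✓ → yes.
retro: end April 14 >= April 11? ✓; end April 14 < April 19? ✓ → yes.
snapshot: end April 27 >= April 11? ✓; end April 27 < April 19? ✗ → no.
soundcheck: end April 14 >= April 11? ✓; end April 14 < April 19? ✓ → yes.
triage: end April 9 >= April 11? ✗; end April 9 < April 19? ✓ → no.
Result: ingest, rehearsal, reindex, retro, soundcheck.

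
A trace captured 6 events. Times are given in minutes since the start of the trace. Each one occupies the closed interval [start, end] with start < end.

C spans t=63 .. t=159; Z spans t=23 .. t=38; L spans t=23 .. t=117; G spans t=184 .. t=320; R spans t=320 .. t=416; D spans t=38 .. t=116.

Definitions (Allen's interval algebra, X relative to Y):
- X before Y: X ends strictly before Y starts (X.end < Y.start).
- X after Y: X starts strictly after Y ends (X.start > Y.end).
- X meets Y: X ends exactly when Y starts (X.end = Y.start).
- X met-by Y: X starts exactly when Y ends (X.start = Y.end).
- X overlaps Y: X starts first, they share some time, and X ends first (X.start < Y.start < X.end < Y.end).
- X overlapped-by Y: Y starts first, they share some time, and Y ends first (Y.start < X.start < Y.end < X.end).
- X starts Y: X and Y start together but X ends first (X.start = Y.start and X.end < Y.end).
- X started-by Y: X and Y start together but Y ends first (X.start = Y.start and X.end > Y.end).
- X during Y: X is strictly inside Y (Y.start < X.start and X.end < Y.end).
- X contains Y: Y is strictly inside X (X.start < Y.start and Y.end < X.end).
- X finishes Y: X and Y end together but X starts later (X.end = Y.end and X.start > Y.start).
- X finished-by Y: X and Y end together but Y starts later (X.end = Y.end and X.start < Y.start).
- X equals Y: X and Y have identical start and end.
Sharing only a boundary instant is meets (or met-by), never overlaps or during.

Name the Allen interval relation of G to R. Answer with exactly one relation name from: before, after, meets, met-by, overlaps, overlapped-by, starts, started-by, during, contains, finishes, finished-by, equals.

G = [t=184, t=320]; R = [t=320, t=416].
Compare endpoints: G.start < R.start, G.start < R.end, G.end = R.start, G.end < R.end.
That pattern is 'meets'.

meets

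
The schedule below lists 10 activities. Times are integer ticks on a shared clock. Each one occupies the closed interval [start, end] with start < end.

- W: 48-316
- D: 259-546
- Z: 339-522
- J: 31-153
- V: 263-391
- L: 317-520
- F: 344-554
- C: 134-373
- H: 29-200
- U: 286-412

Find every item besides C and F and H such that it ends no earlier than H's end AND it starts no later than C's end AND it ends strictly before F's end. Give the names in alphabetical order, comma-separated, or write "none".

D, L, U, V, W, Z

Conditions: its end is no earlier than H's end (X.end >= 200) AND its start is no later than C's end (X.start <= 373) AND its end is strictly before F's end (X.end < 554).
D: end 546 >= 200? ✓; start 259 <= 373? ✓; end 546 < 554? ✓ → yes.
J: end 153 >= 200? ✗; start 31 <= 373? ✓; end 153 < 554? ✓ → no.
L: end 520 >= 200? ✓; start 317 <= 373? ✓; end 520 < 554? ✓ → yes.
U: end 412 >= 200? ✓; start 286 <= 373? ✓; end 412 < 554? ✓ → yes.
V: end 391 >= 200? ✓; start 263 <= 373? ✓; end 391 < 554? ✓ → yes.
W: end 316 >= 200? ✓; start 48 <= 373? ✓; end 316 < 554? ✓ → yes.
Z: end 522 >= 200? ✓; start 339 <= 373? ✓; end 522 < 554? ✓ → yes.
Result: D, L, U, V, W, Z.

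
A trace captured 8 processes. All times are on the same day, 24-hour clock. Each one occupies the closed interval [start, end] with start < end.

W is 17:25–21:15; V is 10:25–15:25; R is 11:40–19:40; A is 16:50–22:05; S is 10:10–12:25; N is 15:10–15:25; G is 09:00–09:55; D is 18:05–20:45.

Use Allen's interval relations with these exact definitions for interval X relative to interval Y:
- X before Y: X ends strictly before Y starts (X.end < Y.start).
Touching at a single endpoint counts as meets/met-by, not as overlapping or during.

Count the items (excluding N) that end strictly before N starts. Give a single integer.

Target N = [15:10, 15:25].
A [16:50, 22:05] → after → no.
D [18:05, 20:45] → after → no.
G [09:00, 09:55] → before → counts.
R [11:40, 19:40] → contains → no.
S [10:10, 12:25] → before → counts.
V [10:25, 15:25] → finished-by → no.
W [17:25, 21:15] → after → no.
Total: 2.

2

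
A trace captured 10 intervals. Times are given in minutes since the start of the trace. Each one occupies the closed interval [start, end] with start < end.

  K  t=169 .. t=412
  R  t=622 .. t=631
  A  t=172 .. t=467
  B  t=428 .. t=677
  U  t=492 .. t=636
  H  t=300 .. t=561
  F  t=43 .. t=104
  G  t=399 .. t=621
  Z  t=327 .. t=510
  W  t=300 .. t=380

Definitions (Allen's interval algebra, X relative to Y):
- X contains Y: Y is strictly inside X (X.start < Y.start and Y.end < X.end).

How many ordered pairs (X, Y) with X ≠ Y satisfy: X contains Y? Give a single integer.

6

Checking all 90 ordered pairs for relation 'contains'; matching pairs in alphabetical order:
(A, W): A contains W ✓
(B, R): B contains R ✓
(B, U): B contains U ✓
(H, Z): H contains Z ✓
(K, W): K contains W ✓
(U, R): U contains R ✓
Count: 6.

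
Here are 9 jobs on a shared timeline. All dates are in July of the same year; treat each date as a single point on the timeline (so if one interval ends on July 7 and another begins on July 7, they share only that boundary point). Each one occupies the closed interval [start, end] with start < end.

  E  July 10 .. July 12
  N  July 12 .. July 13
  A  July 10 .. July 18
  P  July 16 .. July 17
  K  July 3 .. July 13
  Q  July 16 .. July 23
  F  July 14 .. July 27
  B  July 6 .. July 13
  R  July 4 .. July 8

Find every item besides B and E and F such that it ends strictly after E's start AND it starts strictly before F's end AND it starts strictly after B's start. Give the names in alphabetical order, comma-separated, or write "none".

Conditions: its end is strictly after E's start (X.end > July 10) AND its start is strictly before F's end (X.start < July 27) AND its start is strictly after B's start (X.start > July 6).
A: end July 18 > July 10? ✓; start July 10 < July 27? ✓; start July 10 > July 6? ✓ → yes.
K: end July 13 > July 10? ✓; start July 3 < July 27? ✓; start July 3 > July 6? ✗ → no.
N: end July 13 > July 10? ✓; start July 12 < July 27? ✓; start July 12 > July 6? ✓ → yes.
P: end July 17 > July 10? ✓; start July 16 < July 27? ✓; start July 16 > July 6? ✓ → yes.
Q: end July 23 > July 10? ✓; start July 16 < July 27? ✓; start July 16 > July 6? ✓ → yes.
R: end July 8 > July 10? ✗; start July 4 < July 27? ✓; start July 4 > July 6? ✗ → no.
Result: A, N, P, Q.

A, N, P, Q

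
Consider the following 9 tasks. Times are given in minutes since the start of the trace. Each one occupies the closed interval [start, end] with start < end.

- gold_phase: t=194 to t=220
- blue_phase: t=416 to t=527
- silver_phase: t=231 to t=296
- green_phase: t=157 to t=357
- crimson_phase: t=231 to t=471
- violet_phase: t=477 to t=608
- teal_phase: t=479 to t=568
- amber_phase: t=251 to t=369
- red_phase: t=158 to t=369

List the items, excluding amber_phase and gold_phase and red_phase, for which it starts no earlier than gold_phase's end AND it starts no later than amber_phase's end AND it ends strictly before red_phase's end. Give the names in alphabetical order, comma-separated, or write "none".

silver_phase

Conditions: its start is no earlier than gold_phase's end (X.start >= t=220) AND its start is no later than amber_phase's end (X.start <= t=369) AND its end is strictly before red_phase's end (X.end < t=369).
blue_phase: start t=416 >= t=220? ✓; start t=416 <= t=369? ✗; end t=527 < t=369? ✗ → no.
crimson_phase: start t=231 >= t=220? ✓; start t=231 <= t=369? ✓; end t=471 < t=369? ✗ → no.
green_phase: start t=157 >= t=220? ✗; start t=157 <= t=369? ✓; end t=357 < t=369? ✓ → no.
silver_phase: start t=231 >= t=220? ✓; start t=231 <= t=369? ✓; end t=296 < t=369? ✓ → yes.
teal_phase: start t=479 >= t=220? ✓; start t=479 <= t=369? ✗; end t=568 < t=369? ✗ → no.
violet_phase: start t=477 >= t=220? ✓; start t=477 <= t=369? ✗; end t=608 < t=369? ✗ → no.
Result: silver_phase.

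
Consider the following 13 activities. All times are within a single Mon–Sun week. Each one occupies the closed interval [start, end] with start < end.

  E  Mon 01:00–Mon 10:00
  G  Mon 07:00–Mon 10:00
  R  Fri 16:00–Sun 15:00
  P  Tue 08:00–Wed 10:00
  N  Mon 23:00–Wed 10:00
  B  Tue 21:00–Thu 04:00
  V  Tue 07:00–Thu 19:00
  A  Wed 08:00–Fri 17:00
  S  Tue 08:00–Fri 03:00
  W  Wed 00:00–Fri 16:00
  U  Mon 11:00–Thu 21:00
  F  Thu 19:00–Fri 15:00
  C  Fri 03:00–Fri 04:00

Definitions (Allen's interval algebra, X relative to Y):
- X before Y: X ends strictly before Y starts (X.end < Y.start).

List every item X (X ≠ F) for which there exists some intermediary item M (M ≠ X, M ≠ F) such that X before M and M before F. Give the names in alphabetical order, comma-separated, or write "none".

Target F = [Thu 19:00, Fri 15:00].
Intermediaries M with M before F: B, E, G, N, P.
Via B — items with X before B: E, G.
Via E — items with X before E: none.
Via G — items with X before G: none.
Via N — items with X before N: E, G.
Via P — items with X before P: E, G.
Union: E, G.

E, G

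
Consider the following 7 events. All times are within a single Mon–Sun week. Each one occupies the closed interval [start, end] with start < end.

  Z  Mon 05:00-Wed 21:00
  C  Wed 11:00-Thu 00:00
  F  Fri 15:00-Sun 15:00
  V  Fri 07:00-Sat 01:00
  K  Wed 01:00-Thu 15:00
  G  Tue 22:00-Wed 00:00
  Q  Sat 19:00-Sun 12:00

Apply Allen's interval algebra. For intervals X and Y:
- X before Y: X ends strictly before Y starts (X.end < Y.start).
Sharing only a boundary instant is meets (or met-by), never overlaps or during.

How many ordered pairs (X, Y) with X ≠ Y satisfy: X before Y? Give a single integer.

15

Checking all 42 ordered pairs for relation 'before'; matching pairs in alphabetical order:
(C, F): C before F ✓
(C, Q): C before Q ✓
(C, V): C before V ✓
(G, C): G before C ✓
(G, F): G before F ✓
(G, K): G before K ✓
(G, Q): G before Q ✓
(G, V): G before V ✓
(K, F): K before F ✓
(K, Q): K before Q ✓
(K, V): K before V ✓
(V, Q): V before Q ✓
(Z, F): Z before F ✓
(Z, Q): Z before Q ✓
(Z, V): Z before V ✓
Count: 15.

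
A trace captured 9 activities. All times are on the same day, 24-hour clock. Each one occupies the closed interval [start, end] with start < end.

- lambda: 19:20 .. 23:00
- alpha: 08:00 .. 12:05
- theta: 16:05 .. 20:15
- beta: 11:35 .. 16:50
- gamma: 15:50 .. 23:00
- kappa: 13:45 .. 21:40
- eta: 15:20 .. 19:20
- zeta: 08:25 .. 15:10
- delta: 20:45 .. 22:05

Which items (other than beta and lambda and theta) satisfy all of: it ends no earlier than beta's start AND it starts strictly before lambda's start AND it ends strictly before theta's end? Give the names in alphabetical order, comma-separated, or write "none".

Conditions: its end is no earlier than beta's start (X.end >= 11:35) AND its start is strictly before lambda's start (X.start < 19:20) AND its end is strictly before theta's end (X.end < 20:15).
alpha: end 12:05 >= 11:35? ✓; start 08:00 < 19:20? ✓; end 12:05 < 20:15? ✓ → yes.
delta: end 22:05 >= 11:35? ✓; start 20:45 < 19:20? ✗; end 22:05 < 20:15? ✗ → no.
eta: end 19:20 >= 11:35? ✓; start 15:20 < 19:20? ✓; end 19:20 < 20:15? ✓ → yes.
gamma: end 23:00 >= 11:35? ✓; start 15:50 < 19:20? ✓; end 23:00 < 20:15? ✗ → no.
kappa: end 21:40 >= 11:35? ✓; start 13:45 < 19:20? ✓; end 21:40 < 20:15? ✗ → no.
zeta: end 15:10 >= 11:35? ✓; start 08:25 < 19:20? ✓; end 15:10 < 20:15? ✓ → yes.
Result: alpha, eta, zeta.

alpha, eta, zeta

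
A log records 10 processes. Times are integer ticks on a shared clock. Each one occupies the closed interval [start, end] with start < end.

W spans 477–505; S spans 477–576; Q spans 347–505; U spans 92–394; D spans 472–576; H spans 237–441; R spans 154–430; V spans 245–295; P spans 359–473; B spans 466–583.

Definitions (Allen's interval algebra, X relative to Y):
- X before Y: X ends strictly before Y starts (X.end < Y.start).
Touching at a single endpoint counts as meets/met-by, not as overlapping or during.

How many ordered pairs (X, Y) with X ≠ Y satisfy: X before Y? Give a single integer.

20

Checking all 90 ordered pairs for relation 'before'; matching pairs in alphabetical order:
(H, B): H before B ✓
(H, D): H before D ✓
(H, S): H before S ✓
(H, W): H before W ✓
(P, S): P before S ✓
(P, W): P before W ✓
(R, B): R before B ✓
(R, D): R before D ✓
(R, S): R before S ✓
(R, W): R before W ✓
(U, B): U before B ✓
(U, D): U before D ✓
(U, S): U before S ✓
(U, W): U before W ✓
(V, B): V before B ✓
(V, D): V before D ✓
(V, P): V before P ✓
(V, Q): V before Q ✓
(V, S): V before S ✓
(V, W): V before W ✓
Count: 20.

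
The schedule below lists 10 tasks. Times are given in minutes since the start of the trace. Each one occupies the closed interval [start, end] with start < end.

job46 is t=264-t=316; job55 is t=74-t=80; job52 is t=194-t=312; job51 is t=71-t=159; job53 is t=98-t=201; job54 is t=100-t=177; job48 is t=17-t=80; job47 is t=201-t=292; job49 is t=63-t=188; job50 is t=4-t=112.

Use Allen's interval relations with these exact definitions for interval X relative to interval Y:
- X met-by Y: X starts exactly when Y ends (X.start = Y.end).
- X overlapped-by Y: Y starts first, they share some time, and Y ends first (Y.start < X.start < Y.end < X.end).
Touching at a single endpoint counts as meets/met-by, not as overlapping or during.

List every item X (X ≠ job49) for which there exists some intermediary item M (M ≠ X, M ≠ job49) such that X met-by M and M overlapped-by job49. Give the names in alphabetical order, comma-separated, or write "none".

Target job49 = [t=63, t=188].
Intermediaries M with M overlapped-by job49: job53.
Via job53 — items with X met-by job53: job47.
Union: job47.

job47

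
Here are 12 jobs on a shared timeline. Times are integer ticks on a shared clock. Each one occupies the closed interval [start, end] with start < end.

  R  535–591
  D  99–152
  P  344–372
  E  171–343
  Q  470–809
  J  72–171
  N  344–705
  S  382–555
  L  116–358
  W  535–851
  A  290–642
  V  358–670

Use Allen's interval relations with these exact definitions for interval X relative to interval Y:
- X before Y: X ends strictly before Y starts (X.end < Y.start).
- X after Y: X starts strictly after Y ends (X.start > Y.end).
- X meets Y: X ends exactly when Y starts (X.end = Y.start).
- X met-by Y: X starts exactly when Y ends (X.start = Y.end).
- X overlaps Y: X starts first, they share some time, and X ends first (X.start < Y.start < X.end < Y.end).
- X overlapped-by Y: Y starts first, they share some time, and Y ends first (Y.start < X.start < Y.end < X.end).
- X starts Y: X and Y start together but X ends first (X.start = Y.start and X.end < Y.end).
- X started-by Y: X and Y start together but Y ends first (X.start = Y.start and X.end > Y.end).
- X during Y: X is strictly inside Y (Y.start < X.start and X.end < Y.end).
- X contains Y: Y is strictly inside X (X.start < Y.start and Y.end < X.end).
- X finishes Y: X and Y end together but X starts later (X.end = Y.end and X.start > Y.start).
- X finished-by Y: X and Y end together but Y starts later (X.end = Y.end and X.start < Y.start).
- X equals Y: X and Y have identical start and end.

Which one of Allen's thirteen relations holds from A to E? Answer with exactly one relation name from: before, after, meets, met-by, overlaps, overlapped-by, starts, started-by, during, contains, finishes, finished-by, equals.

overlapped-by

A = [290, 642]; E = [171, 343].
Compare endpoints: A.start > E.start, A.start < E.end, A.end > E.start, A.end > E.end.
That pattern is 'overlapped-by'.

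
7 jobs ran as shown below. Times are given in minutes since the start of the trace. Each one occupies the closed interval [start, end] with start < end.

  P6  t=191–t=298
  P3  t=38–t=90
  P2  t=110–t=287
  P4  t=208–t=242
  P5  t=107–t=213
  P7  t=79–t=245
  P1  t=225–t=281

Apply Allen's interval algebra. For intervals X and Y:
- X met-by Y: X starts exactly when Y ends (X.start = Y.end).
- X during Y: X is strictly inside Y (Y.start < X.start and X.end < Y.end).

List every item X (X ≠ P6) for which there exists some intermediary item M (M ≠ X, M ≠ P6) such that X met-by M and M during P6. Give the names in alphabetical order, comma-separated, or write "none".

none

Target P6 = [t=191, t=298].
Intermediaries M with M during P6: P1, P4.
Via P1 — items with X met-by P1: none.
Via P4 — items with X met-by P4: none.
Union: none.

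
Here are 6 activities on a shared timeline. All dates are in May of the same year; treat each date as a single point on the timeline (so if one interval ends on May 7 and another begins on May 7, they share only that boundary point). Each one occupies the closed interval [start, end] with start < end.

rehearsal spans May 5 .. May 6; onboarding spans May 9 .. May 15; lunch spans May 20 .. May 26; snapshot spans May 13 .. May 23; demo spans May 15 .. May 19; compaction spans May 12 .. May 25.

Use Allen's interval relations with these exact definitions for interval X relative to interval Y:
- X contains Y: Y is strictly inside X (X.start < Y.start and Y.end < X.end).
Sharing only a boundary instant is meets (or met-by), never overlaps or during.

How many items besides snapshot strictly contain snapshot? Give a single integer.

1

Target snapshot = [May 13, May 23].
compaction [May 12, May 25] → contains → counts.
demo [May 15, May 19] → during → no.
lunch [May 20, May 26] → overlapped-by → no.
onboarding [May 9, May 15] → overlaps → no.
rehearsal [May 5, May 6] → before → no.
Total: 1.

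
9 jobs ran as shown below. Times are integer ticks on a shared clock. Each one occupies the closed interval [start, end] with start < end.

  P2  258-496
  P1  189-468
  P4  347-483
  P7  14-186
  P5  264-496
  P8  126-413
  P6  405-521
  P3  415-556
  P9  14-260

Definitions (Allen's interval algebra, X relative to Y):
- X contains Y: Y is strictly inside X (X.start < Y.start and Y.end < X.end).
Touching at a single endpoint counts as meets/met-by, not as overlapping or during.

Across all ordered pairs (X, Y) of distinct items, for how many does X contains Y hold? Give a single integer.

2

Checking all 72 ordered pairs for relation 'contains'; matching pairs in alphabetical order:
(P2, P4): P2 contains P4 ✓
(P5, P4): P5 contains P4 ✓
Count: 2.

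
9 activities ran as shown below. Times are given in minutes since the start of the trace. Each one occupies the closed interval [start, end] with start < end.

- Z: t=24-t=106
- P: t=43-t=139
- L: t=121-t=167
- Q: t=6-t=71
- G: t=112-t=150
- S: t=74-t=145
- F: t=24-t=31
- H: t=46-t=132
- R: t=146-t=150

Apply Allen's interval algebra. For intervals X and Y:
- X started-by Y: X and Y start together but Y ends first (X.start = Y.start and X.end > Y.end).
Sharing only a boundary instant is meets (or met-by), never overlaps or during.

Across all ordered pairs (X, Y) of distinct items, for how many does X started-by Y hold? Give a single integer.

1

Checking all 72 ordered pairs for relation 'started-by'; matching pairs in alphabetical order:
(Z, F): Z started-by F ✓
Count: 1.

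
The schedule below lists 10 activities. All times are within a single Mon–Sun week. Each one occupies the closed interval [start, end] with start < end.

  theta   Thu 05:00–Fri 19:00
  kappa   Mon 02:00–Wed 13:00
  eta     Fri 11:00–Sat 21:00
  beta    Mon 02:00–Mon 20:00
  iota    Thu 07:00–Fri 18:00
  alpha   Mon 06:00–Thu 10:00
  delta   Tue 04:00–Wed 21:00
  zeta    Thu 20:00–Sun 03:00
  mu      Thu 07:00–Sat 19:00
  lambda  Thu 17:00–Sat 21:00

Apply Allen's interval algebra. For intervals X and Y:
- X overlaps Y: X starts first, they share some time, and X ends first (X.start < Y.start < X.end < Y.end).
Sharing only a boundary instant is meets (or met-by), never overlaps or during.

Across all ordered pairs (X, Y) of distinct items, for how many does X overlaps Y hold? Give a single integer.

17

Checking all 90 ordered pairs for relation 'overlaps'; matching pairs in alphabetical order:
(alpha, iota): alpha overlaps iota ✓
(alpha, mu): alpha overlaps mu ✓
(alpha, theta): alpha overlaps theta ✓
(beta, alpha): beta overlaps alpha ✓
(iota, eta): iota overlaps eta ✓
(iota, lambda): iota overlaps lambda ✓
(iota, zeta): iota overlaps zeta ✓
(kappa, alpha): kappa overlaps alpha ✓
(kappa, delta): kappa overlaps delta ✓
(lambda, zeta): lambda overlaps zeta ✓
(mu, eta): mu overlaps eta ✓
(mu, lambda): mu overlaps lambda ✓
(mu, zeta): mu overlaps zeta ✓
(theta, eta): theta overlaps eta ✓
(theta, lambda): theta overlaps lambda ✓
(theta, mu): theta overlaps mu ✓
(theta, zeta): theta overlaps zeta ✓
Count: 17.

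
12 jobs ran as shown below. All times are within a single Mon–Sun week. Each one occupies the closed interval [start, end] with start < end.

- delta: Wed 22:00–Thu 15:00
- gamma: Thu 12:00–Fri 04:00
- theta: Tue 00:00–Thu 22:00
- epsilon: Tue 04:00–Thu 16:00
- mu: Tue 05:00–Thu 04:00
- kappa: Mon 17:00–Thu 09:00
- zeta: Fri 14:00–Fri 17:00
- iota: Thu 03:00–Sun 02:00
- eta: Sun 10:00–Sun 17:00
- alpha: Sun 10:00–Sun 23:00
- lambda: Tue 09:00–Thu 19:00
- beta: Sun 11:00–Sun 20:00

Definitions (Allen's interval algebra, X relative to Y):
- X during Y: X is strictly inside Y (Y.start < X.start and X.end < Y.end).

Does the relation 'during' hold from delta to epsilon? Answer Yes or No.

Yes

delta = [Wed 22:00, Thu 15:00], epsilon = [Tue 04:00, Thu 16:00].
Actual relation of delta to epsilon: during.
Asked whether 'during' holds → Yes.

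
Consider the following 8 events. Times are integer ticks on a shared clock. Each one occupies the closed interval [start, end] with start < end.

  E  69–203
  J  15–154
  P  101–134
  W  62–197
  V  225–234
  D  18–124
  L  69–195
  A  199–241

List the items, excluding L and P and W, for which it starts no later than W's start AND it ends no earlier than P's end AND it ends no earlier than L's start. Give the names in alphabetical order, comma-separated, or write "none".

Conditions: its start is no later than W's start (X.start <= 62) AND its end is no earlier than P's end (X.end >= 134) AND its end is no earlier than L's start (X.end >= 69).
A: start 199 <= 62? ✗; end 241 >= 134? ✓; end 241 >= 69? ✓ → no.
D: start 18 <= 62? ✓; end 124 >= 134? ✗; end 124 >= 69? ✓ → no.
E: start 69 <= 62? ✗; end 203 >= 134? ✓; end 203 >= 69? ✓ → no.
J: start 15 <= 62? ✓; end 154 >= 134? ✓; end 154 >= 69? ✓ → yes.
V: start 225 <= 62? ✗; end 234 >= 134? ✓; end 234 >= 69? ✓ → no.
Result: J.

J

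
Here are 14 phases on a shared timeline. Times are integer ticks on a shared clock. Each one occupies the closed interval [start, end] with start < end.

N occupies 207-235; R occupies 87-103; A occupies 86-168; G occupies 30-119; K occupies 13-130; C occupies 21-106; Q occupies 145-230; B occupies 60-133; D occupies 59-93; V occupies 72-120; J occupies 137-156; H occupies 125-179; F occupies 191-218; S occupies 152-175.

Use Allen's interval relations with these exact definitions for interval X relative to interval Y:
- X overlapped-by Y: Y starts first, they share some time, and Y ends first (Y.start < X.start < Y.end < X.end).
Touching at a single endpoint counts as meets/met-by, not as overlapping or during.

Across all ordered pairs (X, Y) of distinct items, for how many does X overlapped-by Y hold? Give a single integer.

25

Checking all 182 ordered pairs for relation 'overlapped-by'; matching pairs in alphabetical order:
(A, B): A overlapped-by B ✓
(A, C): A overlapped-by C ✓
(A, D): A overlapped-by D ✓
(A, G): A overlapped-by G ✓
(A, K): A overlapped-by K ✓
(A, V): A overlapped-by V ✓
(B, C): B overlapped-by C ✓
(B, D): B overlapped-by D ✓
(B, G): B overlapped-by G ✓
(B, K): B overlapped-by K ✓
(G, C): G overlapped-by C ✓
(H, A): H overlapped-by A ✓
(H, B): H overlapped-by B ✓
(H, K): H overlapped-by K ✓
(N, F): N overlapped-by F ✓
(N, Q): N overlapped-by Q ✓
(Q, A): Q overlapped-by A ✓
(Q, H): Q overlapped-by H ✓
(Q, J): Q overlapped-by J ✓
(R, D): R overlapped-by D ✓
(S, A): S overlapped-by A ✓
(S, J): S overlapped-by J ✓
(V, C): V overlapped-by C ✓
(V, D): V overlapped-by D ✓
... plus 1 further pairs not listed.
Count: 25.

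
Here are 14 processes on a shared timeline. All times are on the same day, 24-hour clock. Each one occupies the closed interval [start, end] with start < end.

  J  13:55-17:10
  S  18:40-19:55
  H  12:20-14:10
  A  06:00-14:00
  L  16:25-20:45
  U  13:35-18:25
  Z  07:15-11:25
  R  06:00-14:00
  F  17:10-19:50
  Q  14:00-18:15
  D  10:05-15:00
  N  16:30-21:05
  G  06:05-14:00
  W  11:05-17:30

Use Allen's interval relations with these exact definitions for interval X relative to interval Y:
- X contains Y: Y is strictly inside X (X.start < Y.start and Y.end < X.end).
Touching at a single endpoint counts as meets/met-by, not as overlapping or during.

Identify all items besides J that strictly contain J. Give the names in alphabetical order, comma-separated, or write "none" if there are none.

Target J = [13:55, 17:10].
A [06:00, 14:00] → overlaps → no.
D [10:05, 15:00] → overlaps → no.
F [17:10, 19:50] → met-by → no.
G [06:05, 14:00] → overlaps → no.
H [12:20, 14:10] → overlaps → no.
L [16:25, 20:45] → overlapped-by → no.
N [16:30, 21:05] → overlapped-by → no.
Q [14:00, 18:15] → overlapped-by → no.
R [06:00, 14:00] → overlaps → no.
S [18:40, 19:55] → after → no.
U [13:35, 18:25] → contains → yes.
W [11:05, 17:30] → contains → yes.
Z [07:15, 11:25] → before → no.
Result: U, W.

U, W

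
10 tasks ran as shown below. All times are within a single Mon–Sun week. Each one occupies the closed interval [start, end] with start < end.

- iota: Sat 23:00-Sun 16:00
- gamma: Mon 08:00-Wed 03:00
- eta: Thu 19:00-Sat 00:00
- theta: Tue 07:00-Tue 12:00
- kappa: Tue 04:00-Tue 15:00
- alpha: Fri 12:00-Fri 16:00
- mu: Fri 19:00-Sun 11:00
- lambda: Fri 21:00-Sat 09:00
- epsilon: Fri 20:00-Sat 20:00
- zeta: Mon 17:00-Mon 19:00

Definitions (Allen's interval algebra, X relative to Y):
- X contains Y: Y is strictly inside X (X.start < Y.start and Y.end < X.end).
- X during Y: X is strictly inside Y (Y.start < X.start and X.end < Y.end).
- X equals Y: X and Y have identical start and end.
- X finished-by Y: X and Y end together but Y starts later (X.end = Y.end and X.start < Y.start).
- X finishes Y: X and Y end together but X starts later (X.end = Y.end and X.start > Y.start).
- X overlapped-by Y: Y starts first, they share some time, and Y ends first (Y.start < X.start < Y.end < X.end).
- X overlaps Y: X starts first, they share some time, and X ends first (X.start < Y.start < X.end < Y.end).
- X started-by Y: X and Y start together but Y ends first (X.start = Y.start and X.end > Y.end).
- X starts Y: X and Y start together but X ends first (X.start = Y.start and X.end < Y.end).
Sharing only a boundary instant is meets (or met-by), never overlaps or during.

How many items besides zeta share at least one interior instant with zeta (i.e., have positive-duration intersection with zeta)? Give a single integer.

Target zeta = [Mon 17:00, Mon 19:00].
alpha [Fri 12:00, Fri 16:00] → after → no.
epsilon [Fri 20:00, Sat 20:00] → after → no.
eta [Thu 19:00, Sat 00:00] → after → no.
gamma [Mon 08:00, Wed 03:00] → contains → counts.
iota [Sat 23:00, Sun 16:00] → after → no.
kappa [Tue 04:00, Tue 15:00] → after → no.
lambda [Fri 21:00, Sat 09:00] → after → no.
mu [Fri 19:00, Sun 11:00] → after → no.
theta [Tue 07:00, Tue 12:00] → after → no.
Total: 1.

1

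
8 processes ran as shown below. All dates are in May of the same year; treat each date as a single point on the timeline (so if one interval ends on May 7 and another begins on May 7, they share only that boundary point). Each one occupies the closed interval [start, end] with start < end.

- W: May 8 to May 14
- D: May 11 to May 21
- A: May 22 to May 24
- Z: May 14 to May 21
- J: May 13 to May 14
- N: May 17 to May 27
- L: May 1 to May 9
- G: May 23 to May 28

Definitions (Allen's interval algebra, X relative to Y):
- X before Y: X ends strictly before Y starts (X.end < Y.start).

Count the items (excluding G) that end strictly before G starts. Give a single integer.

Target G = [May 23, May 28].
A [May 22, May 24] → overlaps → no.
D [May 11, May 21] → before → counts.
J [May 13, May 14] → before → counts.
L [May 1, May 9] → before → counts.
N [May 17, May 27] → overlaps → no.
W [May 8, May 14] → before → counts.
Z [May 14, May 21] → before → counts.
Total: 5.

5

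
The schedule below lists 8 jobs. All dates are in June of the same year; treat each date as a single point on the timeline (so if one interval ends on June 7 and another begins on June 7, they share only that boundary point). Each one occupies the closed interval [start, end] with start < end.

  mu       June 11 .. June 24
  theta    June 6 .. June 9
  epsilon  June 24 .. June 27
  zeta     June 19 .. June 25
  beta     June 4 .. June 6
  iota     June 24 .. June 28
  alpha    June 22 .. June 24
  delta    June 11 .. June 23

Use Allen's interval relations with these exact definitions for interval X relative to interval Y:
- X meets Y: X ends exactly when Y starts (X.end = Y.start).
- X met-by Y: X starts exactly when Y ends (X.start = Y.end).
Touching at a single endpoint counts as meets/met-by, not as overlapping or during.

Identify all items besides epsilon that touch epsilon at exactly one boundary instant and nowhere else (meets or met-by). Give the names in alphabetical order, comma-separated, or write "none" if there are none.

Target epsilon = [June 24, June 27].
alpha [June 22, June 24] → meets → yes.
beta [June 4, June 6] → before → no.
delta [June 11, June 23] → before → no.
iota [June 24, June 28] → started-by → no.
mu [June 11, June 24] → meets → yes.
theta [June 6, June 9] → before → no.
zeta [June 19, June 25] → overlaps → no.
Result: alpha, mu.

alpha, mu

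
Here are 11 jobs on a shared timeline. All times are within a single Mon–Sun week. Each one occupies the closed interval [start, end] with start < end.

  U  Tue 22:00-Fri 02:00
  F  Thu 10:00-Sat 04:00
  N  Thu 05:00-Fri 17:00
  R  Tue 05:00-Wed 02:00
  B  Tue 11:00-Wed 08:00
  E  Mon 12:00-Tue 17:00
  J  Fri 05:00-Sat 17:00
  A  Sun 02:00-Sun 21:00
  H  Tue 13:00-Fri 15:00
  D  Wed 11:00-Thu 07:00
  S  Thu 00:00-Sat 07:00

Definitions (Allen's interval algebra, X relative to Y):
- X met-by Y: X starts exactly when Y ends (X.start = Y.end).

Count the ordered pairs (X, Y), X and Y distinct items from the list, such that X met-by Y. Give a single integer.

Checking all 110 ordered pairs for relation 'met-by'; matching pairs in alphabetical order:
No pair satisfies it.
Count: 0.

0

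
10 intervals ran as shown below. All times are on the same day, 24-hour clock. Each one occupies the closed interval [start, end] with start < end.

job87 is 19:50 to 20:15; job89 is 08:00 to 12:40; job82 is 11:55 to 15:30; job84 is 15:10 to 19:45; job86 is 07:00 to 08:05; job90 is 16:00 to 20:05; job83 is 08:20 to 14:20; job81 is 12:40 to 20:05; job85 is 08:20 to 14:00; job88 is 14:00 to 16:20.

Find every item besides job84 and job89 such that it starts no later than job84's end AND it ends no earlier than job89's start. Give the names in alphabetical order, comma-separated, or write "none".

Conditions: its start is no later than job84's end (X.start <= 19:45) AND its end is no earlier than job89's start (X.end >= 08:00).
job81: start 12:40 <= 19:45? ✓; end 20:05 >= 08:00? ✓ → yes.
job82: start 11:55 <= 19:45? ✓; end 15:30 >= 08:00? ✓ → yes.
job83: start 08:20 <= 19:45? ✓; end 14:20 >= 08:00? ✓ → yes.
job85: start 08:20 <= 19:45? ✓; end 14:00 >= 08:00? ✓ → yes.
job86: start 07:00 <= 19:45? ✓; end 08:05 >= 08:00? ✓ → yes.
job87: start 19:50 <= 19:45? ✗; end 20:15 >= 08:00? ✓ → no.
job88: start 14:00 <= 19:45? ✓; end 16:20 >= 08:00? ✓ → yes.
job90: start 16:00 <= 19:45? ✓; end 20:05 >= 08:00? ✓ → yes.
Result: job81, job82, job83, job85, job86, job88, job90.

job81, job82, job83, job85, job86, job88, job90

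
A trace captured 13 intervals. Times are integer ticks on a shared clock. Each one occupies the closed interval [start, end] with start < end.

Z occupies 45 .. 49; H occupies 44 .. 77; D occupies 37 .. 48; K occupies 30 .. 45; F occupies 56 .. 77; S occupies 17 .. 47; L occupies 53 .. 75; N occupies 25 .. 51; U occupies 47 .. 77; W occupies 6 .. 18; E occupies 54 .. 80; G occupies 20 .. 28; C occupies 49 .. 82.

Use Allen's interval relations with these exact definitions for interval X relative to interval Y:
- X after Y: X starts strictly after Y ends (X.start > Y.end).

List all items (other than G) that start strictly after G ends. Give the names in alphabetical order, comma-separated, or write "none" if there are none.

C, D, E, F, H, K, L, U, Z

Target G = [20, 28].
C [49, 82] → after → yes.
D [37, 48] → after → yes.
E [54, 80] → after → yes.
F [56, 77] → after → yes.
H [44, 77] → after → yes.
K [30, 45] → after → yes.
L [53, 75] → after → yes.
N [25, 51] → overlapped-by → no.
S [17, 47] → contains → no.
U [47, 77] → after → yes.
W [6, 18] → before → no.
Z [45, 49] → after → yes.
Result: C, D, E, F, H, K, L, U, Z.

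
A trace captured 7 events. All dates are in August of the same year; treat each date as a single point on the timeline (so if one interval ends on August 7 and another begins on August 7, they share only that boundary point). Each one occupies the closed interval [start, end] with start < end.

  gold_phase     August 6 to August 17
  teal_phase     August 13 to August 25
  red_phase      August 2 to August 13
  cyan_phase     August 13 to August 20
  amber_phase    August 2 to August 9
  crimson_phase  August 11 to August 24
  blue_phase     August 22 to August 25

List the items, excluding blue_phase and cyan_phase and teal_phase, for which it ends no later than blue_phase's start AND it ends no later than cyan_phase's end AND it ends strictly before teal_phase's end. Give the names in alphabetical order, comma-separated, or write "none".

Conditions: its end is no later than blue_phase's start (X.end <= August 22) AND its end is no later than cyan_phase's end (X.end <= August 20) AND its end is strictly before teal_phase's end (X.end < August 25).
amber_phase: end August 9 <= August 22? ✓; end August 9 <= August 20? ✓; end August 9 < August 25? ✓ → yes.
crimson_phase: end August 24 <= August 22? ✗; end August 24 <= August 20? ✗; end August 24 < August 25? ✓ → no.
gold_phase: end August 17 <= August 22? ✓; end August 17 <= August 20? ✓; end August 17 < August 25? ✓ → yes.
red_phase: end August 13 <= August 22? ✓; end August 13 <= August 20? ✓; end August 13 < August 25? ✓ → yes.
Result: amber_phase, gold_phase, red_phase.

amber_phase, gold_phase, red_phase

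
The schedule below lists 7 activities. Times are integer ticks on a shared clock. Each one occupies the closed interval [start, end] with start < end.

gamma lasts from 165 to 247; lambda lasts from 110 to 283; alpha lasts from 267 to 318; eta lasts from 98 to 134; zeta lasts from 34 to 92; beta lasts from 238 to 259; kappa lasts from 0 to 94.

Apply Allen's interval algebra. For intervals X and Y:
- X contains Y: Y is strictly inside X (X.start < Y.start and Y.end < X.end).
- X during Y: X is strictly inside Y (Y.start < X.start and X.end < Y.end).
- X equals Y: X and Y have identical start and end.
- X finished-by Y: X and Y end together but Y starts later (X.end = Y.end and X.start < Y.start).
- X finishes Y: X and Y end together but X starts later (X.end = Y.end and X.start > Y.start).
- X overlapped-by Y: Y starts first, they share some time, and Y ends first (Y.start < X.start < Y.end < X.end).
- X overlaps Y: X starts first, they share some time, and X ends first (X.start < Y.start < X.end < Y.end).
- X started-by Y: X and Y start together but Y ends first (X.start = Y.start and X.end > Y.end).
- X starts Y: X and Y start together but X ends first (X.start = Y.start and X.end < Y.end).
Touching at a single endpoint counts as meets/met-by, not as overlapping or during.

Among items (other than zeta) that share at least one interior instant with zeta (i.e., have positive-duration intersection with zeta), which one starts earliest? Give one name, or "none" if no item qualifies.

Target zeta = [34, 92].
alpha [267, 318] → after → excluded.
beta [238, 259] → after → excluded.
eta [98, 134] → after → excluded.
gamma [165, 247] → after → excluded.
kappa [0, 94] → contains → candidate.
lambda [110, 283] → after → excluded.
Among candidates, earliest start is 0 → kappa.

kappa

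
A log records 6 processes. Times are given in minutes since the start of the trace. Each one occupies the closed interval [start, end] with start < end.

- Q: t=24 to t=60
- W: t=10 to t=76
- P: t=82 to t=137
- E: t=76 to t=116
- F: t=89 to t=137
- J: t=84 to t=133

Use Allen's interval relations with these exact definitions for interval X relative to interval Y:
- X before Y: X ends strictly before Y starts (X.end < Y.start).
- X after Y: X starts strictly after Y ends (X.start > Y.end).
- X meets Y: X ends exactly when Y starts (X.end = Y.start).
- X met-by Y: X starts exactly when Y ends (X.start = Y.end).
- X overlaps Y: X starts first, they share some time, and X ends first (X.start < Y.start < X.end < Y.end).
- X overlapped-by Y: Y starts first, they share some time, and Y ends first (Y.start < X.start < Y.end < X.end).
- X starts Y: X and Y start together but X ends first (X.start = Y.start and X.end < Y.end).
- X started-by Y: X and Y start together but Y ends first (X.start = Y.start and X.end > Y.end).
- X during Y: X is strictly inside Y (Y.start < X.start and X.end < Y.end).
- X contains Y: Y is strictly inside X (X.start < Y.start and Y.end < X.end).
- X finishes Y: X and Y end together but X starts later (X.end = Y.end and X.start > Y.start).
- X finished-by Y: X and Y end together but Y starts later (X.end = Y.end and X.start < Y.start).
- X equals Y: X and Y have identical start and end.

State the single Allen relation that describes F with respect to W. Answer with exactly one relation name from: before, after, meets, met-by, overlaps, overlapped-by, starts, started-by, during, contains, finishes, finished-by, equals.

F = [t=89, t=137]; W = [t=10, t=76].
Compare endpoints: F.start > W.start, F.start > W.end, F.end > W.start, F.end > W.end.
That pattern is 'after'.

after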